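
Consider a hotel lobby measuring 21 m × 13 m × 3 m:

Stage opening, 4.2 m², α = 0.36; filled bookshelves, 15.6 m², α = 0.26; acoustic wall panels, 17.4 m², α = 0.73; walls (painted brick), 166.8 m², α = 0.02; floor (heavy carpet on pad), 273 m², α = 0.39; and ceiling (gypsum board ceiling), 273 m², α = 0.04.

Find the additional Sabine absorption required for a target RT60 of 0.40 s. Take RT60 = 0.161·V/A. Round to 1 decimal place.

Equivalent absorption area: A₁ = 4.2*0.36 + 15.6*0.26 + 17.4*0.73 + 166.8*0.02 + 273*0.39 + 273*0.04 = 138.996 m².
V = 819 m³. Required absorption A₂ = 0.161 × 819 / 0.40 = 329.647 sabins.
Shortfall: 329.647 − 138.996 = 190.7 sabins.

190.7 sabins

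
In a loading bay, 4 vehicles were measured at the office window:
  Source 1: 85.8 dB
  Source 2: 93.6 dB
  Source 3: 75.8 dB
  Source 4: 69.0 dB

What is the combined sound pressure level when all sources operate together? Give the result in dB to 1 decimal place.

94.3 dB

Converting to relative power and adding: 10^(85.8/10) + 10^(93.6/10) + 10^(75.8/10) + 10^(69.0/10) = 2.717e+09.
L_total = 10·log₁₀(2.717e+09) = 94.3 dB.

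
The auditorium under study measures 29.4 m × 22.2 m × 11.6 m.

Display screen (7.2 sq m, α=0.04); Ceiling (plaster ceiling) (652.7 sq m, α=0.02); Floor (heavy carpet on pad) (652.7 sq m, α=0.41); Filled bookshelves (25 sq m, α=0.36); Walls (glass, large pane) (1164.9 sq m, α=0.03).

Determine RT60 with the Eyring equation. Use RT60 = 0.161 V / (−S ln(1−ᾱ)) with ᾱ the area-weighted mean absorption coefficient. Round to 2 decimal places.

3.50 seconds

S = Σ Sᵢ = 2502.5 sq m.
Σ(Sᵢαᵢ) = 7.2·0.04 + 652.7·0.02 + 652.7·0.41 + 25·0.36 + 1164.9·0.03 = 324.896.
Mean coefficient ᾱ = A/S = 0.1298.
Eyring denominator: −S ln(1−ᾱ) = 347.928.
V = 29.4 × 22.2 × 11.6 = 7571.088 m³.
RT60 = 0.161 × 7571.088 / 347.928 = 3.50 s.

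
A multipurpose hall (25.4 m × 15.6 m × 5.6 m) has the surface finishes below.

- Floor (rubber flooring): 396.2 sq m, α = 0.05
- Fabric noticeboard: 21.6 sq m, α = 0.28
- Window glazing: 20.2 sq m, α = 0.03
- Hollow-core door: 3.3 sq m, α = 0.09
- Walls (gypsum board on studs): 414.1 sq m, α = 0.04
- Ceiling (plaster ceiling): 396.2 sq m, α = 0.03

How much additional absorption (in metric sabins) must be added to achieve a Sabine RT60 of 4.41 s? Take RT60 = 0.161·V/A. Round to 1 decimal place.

25.8 sabins

A₁ = Σ Sᵢαᵢ = 396.2·0.05 + 21.6·0.28 + 20.2·0.03 + 3.3·0.09 + 414.1·0.04 + 396.2·0.03 = 55.211 sabins.
V = 2218.944 m³. Required absorption A₂ = 0.161 × 2218.944 / 4.41 = 81.009 sabins.
Shortfall: 81.009 − 55.211 = 25.8 sabins.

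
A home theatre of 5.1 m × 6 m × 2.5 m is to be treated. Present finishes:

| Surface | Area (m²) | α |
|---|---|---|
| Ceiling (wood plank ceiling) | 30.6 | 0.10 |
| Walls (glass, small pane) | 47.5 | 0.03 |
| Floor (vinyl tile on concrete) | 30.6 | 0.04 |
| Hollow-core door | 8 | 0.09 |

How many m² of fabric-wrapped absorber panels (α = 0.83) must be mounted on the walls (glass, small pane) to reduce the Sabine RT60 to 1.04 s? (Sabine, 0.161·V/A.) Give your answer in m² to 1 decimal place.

6.8

Equivalent absorption area: A₁ = 30.6*0.10 + 47.5*0.03 + 30.6*0.04 + 8*0.09 = 6.429 m².
V = 76.5 m³. Target absorption A₂ = 0.161 × 76.5 / 1.04 = 11.843 sabins.
ΔA needed = 11.843 − 6.429 = 5.414 sabins.
Net gain per m²: Δα = 0.83 − 0.03 = 0.80.
Area = ΔA/Δα = 5.414/0.80 = 6.8 m².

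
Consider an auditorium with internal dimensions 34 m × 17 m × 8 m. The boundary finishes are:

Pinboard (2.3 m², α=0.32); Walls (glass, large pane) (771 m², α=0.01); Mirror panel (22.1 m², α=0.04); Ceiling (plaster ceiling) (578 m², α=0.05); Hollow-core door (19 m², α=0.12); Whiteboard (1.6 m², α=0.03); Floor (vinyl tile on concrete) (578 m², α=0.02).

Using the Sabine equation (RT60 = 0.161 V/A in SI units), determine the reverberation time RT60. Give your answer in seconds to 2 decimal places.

Total absorption A = 2.3·0.32 + 771·0.01 + 22.1·0.04 + 578·0.05 + 19·0.12 + 1.6·0.03 + 578·0.02
  = 0.736 + 7.710 + 0.884 + 28.900 + 2.280 + 0.048 + 11.560 = 52.118 m² sabins.
Room volume: 4624 m³.
RT60 = 0.161 · V / A = 0.161 × 4624 / 52.118 = 14.28 s.

14.28 seconds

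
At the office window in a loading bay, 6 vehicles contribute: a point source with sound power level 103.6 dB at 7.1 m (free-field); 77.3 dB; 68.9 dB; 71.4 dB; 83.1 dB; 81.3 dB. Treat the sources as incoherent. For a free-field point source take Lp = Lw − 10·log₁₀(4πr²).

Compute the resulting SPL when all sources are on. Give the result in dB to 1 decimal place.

86.5 dB

Source at 7.1 m: Lp = 103.6 − 10·log₁₀(4π·7.1²) = 103.6 − 10·log₁₀(633.471) = 75.6 dB.
Sum in the linear (power) domain: Σ 10^(Lᵢ/10) = 10^(75.6/10) + 10^(77.3/10) + 10^(68.9/10) + 10^(71.4/10) + 10^(83.1/10) + 10^(81.3/10) = 4.506e+08.
Combined level = 10 log₁₀(4.506e+08) = 86.5 dB.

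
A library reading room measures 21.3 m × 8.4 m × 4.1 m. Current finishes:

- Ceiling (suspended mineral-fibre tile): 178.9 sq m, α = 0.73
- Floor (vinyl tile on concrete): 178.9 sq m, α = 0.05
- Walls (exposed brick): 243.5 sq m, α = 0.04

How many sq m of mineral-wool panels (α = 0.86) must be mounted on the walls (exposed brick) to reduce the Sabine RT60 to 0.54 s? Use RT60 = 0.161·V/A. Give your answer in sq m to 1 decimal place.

84.7

A₁ = Σ Sᵢαᵢ = 178.9·0.73 + 178.9·0.05 + 243.5·0.04 = 149.282 sabins.
Required A₂ = 0.161·733.572/0.54 = 218.713 sabins.
ΔA needed = 218.713 − 149.282 = 69.431 sabins.
Net gain per sq m: Δα = 0.86 − 0.04 = 0.82.
Panel area = 69.431 / 0.82 = 84.7 sq m.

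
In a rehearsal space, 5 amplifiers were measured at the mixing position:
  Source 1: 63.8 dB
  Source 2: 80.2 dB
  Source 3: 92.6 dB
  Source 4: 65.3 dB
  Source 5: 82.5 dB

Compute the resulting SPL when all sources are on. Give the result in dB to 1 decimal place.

93.2 dB

Converting to relative power and adding: 10^(63.8/10) + 10^(80.2/10) + 10^(92.6/10) + 10^(65.3/10) + 10^(82.5/10) = 2.108e+09.
Back to dB: 10·log₁₀ Σ = 93.2 dB.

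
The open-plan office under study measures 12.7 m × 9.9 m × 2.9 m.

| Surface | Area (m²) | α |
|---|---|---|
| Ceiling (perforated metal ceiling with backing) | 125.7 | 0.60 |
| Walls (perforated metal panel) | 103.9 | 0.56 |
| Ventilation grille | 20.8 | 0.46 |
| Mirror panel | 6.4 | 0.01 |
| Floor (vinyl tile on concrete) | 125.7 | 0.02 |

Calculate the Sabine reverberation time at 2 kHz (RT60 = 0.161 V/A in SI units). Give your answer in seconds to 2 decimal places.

Summing Sᵢαᵢ: 75.420 + 58.184 + 9.568 + 0.064 + 2.514 → A = 145.750 sabins.
Room volume: 364.617 m³.
T = 0.161 V/A = 0.161·364.617/145.750 = 0.40 s.

0.40 s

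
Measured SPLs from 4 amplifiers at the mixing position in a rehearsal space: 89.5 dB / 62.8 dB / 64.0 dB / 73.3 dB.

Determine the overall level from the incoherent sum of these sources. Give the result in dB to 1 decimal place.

89.6 dB

Converting to relative power and adding: 10^(89.5/10) + 10^(62.8/10) + 10^(64.0/10) + 10^(73.3/10) = 9.17e+08.
L_total = 10·log₁₀(9.17e+08) = 89.6 dB.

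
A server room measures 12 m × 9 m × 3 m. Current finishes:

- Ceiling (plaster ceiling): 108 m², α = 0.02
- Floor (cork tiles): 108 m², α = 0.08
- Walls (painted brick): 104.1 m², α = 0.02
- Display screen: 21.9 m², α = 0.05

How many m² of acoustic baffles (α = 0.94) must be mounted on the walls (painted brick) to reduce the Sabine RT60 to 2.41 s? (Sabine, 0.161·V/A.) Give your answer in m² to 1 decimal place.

Summing Sᵢαᵢ: 2.160 + 8.640 + 2.082 + 1.095 → A₁ = 13.977 sabins.
V = 324 m³. Target absorption A₂ = 0.161 × 324 / 2.41 = 21.645 sabins.
ΔA needed = 21.645 − 13.977 = 7.668 sabins.
Each m² of panel replacing the walls (painted brick) adds (0.94 − 0.02) = 0.92 sabins.
Panel area = 7.668 / 0.92 = 8.3 m².

8.3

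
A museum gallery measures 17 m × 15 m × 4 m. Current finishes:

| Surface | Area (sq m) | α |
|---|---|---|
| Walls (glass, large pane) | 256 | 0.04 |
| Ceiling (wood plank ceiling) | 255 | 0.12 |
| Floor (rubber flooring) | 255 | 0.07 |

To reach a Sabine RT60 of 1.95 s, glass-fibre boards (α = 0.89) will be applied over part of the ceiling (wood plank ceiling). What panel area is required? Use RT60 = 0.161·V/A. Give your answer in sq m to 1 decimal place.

Equivalent absorption area: A₁ = 256·0.04 + 255·0.12 + 255·0.07 = 58.690 sq m.
Required A₂ = 0.161·1020/1.95 = 84.215 sabins.
ΔA needed = 84.215 − 58.690 = 25.525 sabins.
Net gain per sq m: Δα = 0.89 − 0.12 = 0.77.
Area = ΔA/Δα = 25.525/0.77 = 33.1 sq m.

33.1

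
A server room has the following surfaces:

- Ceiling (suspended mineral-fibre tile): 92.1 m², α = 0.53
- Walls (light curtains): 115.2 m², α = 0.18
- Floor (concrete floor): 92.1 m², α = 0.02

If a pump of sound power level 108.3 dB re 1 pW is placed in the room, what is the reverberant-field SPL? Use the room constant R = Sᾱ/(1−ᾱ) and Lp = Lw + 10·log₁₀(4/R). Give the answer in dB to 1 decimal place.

A = 71.391 sabins; S = 299.4 m².
ᾱ = 71.391/299.4 = 0.2384; R = Sᾱ/(1−ᾱ) = 71.391/(1−0.2384) = 93.738 m².
Lp = 108.3 + 10·log₁₀(4/93.738) = 108.3 + (-13.70) = 94.6 dB.

94.6 dB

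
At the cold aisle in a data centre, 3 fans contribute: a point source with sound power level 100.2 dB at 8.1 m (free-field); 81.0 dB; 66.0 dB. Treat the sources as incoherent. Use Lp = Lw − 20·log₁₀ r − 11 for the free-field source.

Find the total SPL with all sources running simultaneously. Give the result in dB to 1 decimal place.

Source at 8.1 m: Lp = 100.2 − 20·log₁₀(8.1) − 11 = 71.0 dB.
Sum in the linear (power) domain: Σ 10^(Lᵢ/10) = 10^(71.0/10) + 10^(81.0/10) + 10^(66.0/10) = 1.425e+08.
Back to dB: 10·log₁₀ Σ = 81.5 dB.

81.5 dB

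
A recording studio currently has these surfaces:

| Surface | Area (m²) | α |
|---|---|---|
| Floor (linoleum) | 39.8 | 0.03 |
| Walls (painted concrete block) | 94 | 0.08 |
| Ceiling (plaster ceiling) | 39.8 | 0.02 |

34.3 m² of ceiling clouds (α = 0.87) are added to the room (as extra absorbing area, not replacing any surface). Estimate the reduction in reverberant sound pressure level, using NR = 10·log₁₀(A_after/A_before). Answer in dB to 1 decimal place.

A_before = Σ Sᵢαᵢ = 39.8·0.03 + 94·0.08 + 39.8·0.02 = 9.510 sabins.
Treatment contributes 34.3·0.87 = 29.841 sabins.
New total A_after = 39.351 sabins.
Reduction = 10 log₁₀(A_after/A_before) = 10 log₁₀(4.1379) = 6.2 dB.

6.2 dB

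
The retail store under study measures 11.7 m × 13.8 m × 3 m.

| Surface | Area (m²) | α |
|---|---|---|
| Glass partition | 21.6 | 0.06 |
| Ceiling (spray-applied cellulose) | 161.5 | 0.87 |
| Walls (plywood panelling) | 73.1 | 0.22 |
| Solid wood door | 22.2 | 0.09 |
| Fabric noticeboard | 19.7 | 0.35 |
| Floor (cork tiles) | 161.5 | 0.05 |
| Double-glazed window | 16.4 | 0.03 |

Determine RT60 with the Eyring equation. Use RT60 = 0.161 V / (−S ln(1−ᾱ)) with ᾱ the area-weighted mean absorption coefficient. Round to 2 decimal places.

S = Σ Sᵢ = 476.0 m².
Absorption A = 21.6×0.06 + 161.5×0.87 + 73.1×0.22 + 22.2×0.09 + 19.7×0.35 + 161.5×0.05 + 16.4×0.03 = 175.343 sabins.
Mean coefficient ᾱ = A/S = 0.3684.
Eyring denominator: −S ln(1−ᾱ) = 218.722.
V = 11.7 × 13.8 × 3 = 484.38 m³.
T = 0.161·V/[−S·ln(1−ᾱ)] = 0.161·484.38/218.722 = 0.36 s.

0.36 sec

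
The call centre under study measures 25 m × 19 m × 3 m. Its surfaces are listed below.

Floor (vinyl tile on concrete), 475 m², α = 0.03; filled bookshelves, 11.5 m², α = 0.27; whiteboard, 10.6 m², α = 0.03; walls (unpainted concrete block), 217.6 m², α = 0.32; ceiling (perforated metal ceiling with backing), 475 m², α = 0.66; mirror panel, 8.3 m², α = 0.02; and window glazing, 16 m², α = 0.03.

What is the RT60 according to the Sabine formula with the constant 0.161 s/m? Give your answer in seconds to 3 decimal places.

0.571 sec

A = Σ Sᵢαᵢ = 475×0.03 + 11.5×0.27 + 10.6×0.03 + 217.6×0.32 + 475×0.66 + 8.3×0.02 + 16×0.03 = 401.451 sabins.
Volume V = 25 × 19 × 3 = 1425 m³.
Sabine: RT60 = 0.161 × 1425 / 401.451 = 0.571 s.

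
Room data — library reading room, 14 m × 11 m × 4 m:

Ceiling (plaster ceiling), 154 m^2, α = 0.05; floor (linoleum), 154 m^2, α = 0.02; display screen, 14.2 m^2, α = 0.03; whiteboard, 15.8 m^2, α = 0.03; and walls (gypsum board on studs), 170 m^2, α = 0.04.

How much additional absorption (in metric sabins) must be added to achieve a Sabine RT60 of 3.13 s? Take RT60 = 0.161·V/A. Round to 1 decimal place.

Total absorption A₁ = 154·0.05 + 154·0.02 + 14.2·0.03 + 15.8·0.03 + 170·0.04
  = 7.700 + 3.080 + 0.426 + 0.474 + 6.800 = 18.480 m^2 sabins.
For T = 3.13 s, need A₂ = 0.161·V/T = 0.161·616/3.13 = 31.686 sabins.
Shortfall: 31.686 − 18.480 = 13.2 sabins.

13.2 sabins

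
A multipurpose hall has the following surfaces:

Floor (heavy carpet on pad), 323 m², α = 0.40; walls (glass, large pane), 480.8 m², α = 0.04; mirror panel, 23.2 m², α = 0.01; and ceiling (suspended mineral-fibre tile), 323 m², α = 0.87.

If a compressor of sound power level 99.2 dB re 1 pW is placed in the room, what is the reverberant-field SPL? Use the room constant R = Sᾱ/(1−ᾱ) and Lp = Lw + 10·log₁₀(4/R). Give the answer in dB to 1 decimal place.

A = 429.674 sabins; S = 1150.0 m².
ᾱ = 429.674/1150.0 = 0.3736; R = Sᾱ/(1−ᾱ) = 429.674/(1−0.3736) = 685.942 m².
Lp = 99.2 + 10·log₁₀(4/685.942) = 99.2 + (-22.34) = 76.9 dB.

76.9 dB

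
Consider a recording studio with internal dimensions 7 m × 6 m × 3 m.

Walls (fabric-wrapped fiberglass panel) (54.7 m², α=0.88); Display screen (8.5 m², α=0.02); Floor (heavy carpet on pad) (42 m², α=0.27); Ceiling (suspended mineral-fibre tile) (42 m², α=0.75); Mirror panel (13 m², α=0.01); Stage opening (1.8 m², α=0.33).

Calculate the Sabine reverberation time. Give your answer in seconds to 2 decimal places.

0.22 s

Equivalent absorption area: A = 54.7·0.88 + 8.5·0.02 + 42·0.27 + 42·0.75 + 13·0.01 + 1.8·0.33 = 91.870 m².
V = 7·6·3 = 126 m³.
Sabine: RT60 = 0.161 × 126 / 91.870 = 0.22 s.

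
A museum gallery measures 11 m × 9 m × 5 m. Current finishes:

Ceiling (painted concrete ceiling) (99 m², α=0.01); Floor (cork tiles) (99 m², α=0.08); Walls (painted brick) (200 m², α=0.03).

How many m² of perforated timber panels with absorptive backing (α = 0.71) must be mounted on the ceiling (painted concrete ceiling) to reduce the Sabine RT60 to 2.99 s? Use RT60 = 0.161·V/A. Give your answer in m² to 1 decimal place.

Total absorption A₁ = 99×0.01 + 99×0.08 + 200×0.03
  = 0.990 + 7.920 + 6.000 = 14.910 m² sabins.
Required A₂ = 0.161·495/2.99 = 26.654 sabins.
Absorption to add: 26.654 − 14.910 = 11.744 sabins.
Net gain per m²: Δα = 0.71 − 0.01 = 0.70.
Area = ΔA/Δα = 11.744/0.70 = 16.8 m².

16.8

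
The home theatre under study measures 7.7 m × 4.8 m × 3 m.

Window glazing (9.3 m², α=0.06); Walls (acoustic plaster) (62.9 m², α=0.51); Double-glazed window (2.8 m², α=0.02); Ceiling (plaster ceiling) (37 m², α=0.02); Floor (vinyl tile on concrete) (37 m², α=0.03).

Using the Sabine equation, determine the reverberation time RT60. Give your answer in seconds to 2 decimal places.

Total absorption A = 9.3*0.06 + 62.9*0.51 + 2.8*0.02 + 37*0.02 + 37*0.03
  = 0.558 + 32.079 + 0.056 + 0.740 + 1.110 = 34.543 m² sabins.
Volume V = 7.7 × 4.8 × 3 = 110.88 m³.
T = 0.161 V/A = 0.161·110.88/34.543 = 0.52 s.

0.52 seconds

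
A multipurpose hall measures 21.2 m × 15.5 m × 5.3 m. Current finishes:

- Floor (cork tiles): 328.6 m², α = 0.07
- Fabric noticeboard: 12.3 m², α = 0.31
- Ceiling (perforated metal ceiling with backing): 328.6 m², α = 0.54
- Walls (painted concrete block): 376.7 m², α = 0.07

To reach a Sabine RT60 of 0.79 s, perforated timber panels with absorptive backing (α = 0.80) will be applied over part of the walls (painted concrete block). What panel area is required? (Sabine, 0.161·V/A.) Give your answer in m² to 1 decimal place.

170.3

Total absorption A₁ = 328.6·0.07 + 12.3·0.31 + 328.6·0.54 + 376.7·0.07
  = 23.002 + 3.813 + 177.444 + 26.369 = 230.628 m² sabins.
V = 1741.58 m³. Target absorption A₂ = 0.161 × 1741.58 / 0.79 = 354.930 sabins.
Absorption to add: 354.930 − 230.628 = 124.302 sabins.
Net gain per m²: Δα = 0.80 − 0.07 = 0.73.
Area = ΔA/Δα = 124.302/0.73 = 170.3 m².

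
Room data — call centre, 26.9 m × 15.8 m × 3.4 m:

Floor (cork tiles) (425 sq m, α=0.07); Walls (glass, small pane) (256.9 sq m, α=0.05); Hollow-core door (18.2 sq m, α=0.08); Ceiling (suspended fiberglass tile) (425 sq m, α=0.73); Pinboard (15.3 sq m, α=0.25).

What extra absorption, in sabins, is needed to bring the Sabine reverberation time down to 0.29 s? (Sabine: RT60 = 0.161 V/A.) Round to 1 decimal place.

444.1 sabins

Equivalent absorption area: A₁ = 425*0.07 + 256.9*0.05 + 18.2*0.08 + 425*0.73 + 15.3*0.25 = 358.126 sq m.
V = 1445.068 m³. Required absorption A₂ = 0.161 × 1445.068 / 0.29 = 802.262 sabins.
Additional absorption ΔA = 802.262 − 358.126 = 444.1 sabins.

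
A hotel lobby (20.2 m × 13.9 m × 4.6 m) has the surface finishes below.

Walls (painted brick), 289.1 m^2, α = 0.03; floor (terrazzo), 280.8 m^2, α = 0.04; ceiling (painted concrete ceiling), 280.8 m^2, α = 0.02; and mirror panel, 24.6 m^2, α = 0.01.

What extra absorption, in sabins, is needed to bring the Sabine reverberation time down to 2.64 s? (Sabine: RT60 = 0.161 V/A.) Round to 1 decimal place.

Total absorption A₁ = 289.1·0.03 + 280.8·0.04 + 280.8·0.02 + 24.6·0.01
  = 8.673 + 11.232 + 5.616 + 0.246 = 25.767 m^2 sabins.
V = 1291.588 m³. Required absorption A₂ = 0.161 × 1291.588 / 2.64 = 78.767 sabins.
Additional absorption ΔA = 78.767 − 25.767 = 53.0 sabins.

53.0 sabins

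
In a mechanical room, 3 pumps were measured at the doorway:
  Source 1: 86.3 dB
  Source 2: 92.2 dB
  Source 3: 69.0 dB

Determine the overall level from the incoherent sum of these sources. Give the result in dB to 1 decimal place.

93.2 dB

Sum in the linear (power) domain: Σ 10^(Lᵢ/10) = 10^(86.3/10) + 10^(92.2/10) + 10^(69.0/10) = 2.094e+09.
Combined level = 10 log₁₀(2.094e+09) = 93.2 dB.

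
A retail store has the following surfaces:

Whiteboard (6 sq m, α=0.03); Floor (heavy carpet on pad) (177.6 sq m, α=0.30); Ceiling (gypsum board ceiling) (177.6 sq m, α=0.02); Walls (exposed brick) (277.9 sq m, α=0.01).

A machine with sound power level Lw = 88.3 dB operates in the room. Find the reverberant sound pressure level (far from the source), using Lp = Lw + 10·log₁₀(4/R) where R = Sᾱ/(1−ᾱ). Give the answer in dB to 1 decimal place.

A = 59.791 sabins; S = 639.1 sq m.
ᾱ = 59.791/639.1 = 0.0936; R = Sᾱ/(1−ᾱ) = 59.791/(1−0.0936) = 65.965 sq m.
Lp = Lw + 10 log₁₀(4/R) = 88.3 -12.17 = 76.1 dB.

76.1 dB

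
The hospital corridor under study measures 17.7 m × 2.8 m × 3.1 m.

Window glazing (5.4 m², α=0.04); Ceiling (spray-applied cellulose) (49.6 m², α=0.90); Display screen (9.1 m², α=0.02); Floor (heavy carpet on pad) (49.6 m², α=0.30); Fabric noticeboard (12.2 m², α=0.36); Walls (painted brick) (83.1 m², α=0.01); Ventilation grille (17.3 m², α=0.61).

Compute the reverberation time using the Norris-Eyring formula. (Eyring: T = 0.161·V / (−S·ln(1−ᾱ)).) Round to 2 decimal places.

Total surface area S = 5.4 + 49.6 + 9.1 + 49.6 + 12.2 + 83.1 + 17.3 = 226.3 m².
Absorption A = 5.4·0.04 + 49.6·0.90 + 9.1·0.02 + 49.6·0.30 + 12.2·0.36 + 83.1·0.01 + 17.3·0.61 = 75.694 sabins.
ᾱ = 75.694 / 226.3 = 0.3345.
−S·ln(1−ᾱ) = −226.3 × ln(1 − 0.3345) = 92.153.
V = 17.7 × 2.8 × 3.1 = 153.636 m³.
RT60 = 0.161 × 153.636 / 92.153 = 0.27 s.

0.27 s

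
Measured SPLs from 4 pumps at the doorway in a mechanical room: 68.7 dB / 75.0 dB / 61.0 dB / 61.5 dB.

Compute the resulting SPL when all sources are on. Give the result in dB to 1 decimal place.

Sum in the linear (power) domain: Σ 10^(Lᵢ/10) = 10^(68.7/10) + 10^(75.0/10) + 10^(61.0/10) + 10^(61.5/10) = 4.171e+07.
L_total = 10·log₁₀(4.171e+07) = 76.2 dB.

76.2 dB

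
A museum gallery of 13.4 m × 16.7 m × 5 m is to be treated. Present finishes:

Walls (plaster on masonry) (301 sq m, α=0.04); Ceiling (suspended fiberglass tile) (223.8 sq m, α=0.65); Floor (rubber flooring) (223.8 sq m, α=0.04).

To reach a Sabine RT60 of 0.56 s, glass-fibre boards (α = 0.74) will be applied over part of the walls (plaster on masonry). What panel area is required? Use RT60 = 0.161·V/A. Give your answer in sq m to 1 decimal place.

Total absorption A₁ = 301*0.04 + 223.8*0.65 + 223.8*0.04
  = 12.040 + 145.470 + 8.952 = 166.462 sq m sabins.
Required A₂ = 0.161·1118.9/0.56 = 321.684 sabins.
Absorption to add: 321.684 − 166.462 = 155.222 sabins.
Each sq m of panel replacing the walls (plaster on masonry) adds (0.74 − 0.04) = 0.70 sabins.
Panel area = 155.222 / 0.70 = 221.7 sq m.

221.7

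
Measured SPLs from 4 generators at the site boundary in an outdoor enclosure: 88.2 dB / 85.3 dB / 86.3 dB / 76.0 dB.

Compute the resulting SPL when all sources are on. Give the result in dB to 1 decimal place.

Sum in the linear (power) domain: Σ 10^(Lᵢ/10) = 10^(88.2/10) + 10^(85.3/10) + 10^(86.3/10) + 10^(76.0/10) = 1.466e+09.
Combined level = 10 log₁₀(1.466e+09) = 91.7 dB.

91.7 dB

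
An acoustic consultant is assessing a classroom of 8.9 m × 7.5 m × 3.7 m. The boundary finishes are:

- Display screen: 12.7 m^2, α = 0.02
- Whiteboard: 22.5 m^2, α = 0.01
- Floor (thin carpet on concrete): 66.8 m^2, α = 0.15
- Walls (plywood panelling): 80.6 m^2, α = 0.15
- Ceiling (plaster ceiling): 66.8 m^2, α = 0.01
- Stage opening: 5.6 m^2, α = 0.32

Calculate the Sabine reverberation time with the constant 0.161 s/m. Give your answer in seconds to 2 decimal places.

1.59 sec

Total absorption A = 12.7×0.02 + 22.5×0.01 + 66.8×0.15 + 80.6×0.15 + 66.8×0.01 + 5.6×0.32
  = 0.254 + 0.225 + 10.020 + 12.090 + 0.668 + 1.792 = 25.049 m^2 sabins.
Room volume: 246.975 m³.
Sabine: RT60 = 0.161 × 246.975 / 25.049 = 1.59 s.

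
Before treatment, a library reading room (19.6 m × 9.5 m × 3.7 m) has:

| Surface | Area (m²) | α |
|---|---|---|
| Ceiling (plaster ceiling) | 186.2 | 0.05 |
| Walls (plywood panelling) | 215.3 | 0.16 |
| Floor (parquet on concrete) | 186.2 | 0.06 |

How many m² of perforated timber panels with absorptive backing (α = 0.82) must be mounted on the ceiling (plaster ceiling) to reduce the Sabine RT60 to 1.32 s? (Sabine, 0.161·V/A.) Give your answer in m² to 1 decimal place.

Equivalent absorption area: A₁ = 186.2*0.05 + 215.3*0.16 + 186.2*0.06 = 54.930 m².
Required A₂ = 0.161·688.94/1.32 = 84.030 sabins.
ΔA needed = 84.030 − 54.930 = 29.100 sabins.
Each m² of panel replacing the ceiling (plaster ceiling) adds (0.82 − 0.05) = 0.77 sabins.
Area = ΔA/Δα = 29.100/0.77 = 37.8 m².

37.8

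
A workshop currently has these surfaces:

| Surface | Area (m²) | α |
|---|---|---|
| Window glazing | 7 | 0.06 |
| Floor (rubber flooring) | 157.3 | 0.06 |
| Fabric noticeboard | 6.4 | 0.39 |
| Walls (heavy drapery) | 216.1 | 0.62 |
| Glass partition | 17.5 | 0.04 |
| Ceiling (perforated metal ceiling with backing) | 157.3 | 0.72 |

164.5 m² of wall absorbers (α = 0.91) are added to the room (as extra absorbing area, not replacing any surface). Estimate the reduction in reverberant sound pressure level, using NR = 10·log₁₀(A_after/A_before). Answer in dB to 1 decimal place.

2.0 dB

Equivalent absorption area: A_before = 7·0.06 + 157.3·0.06 + 6.4·0.39 + 216.1·0.62 + 17.5·0.04 + 157.3·0.72 = 260.292 m².
Added absorption = 164.5 × 0.91 = 149.695 sabins.
New total A_after = 409.987 sabins.
Reduction = 10 log₁₀(A_after/A_before) = 10 log₁₀(1.5751) = 2.0 dB.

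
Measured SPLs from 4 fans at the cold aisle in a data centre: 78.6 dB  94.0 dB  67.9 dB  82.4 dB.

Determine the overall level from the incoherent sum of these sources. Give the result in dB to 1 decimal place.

Sum in the linear (power) domain: Σ 10^(Lᵢ/10) = 10^(78.6/10) + 10^(94.0/10) + 10^(67.9/10) + 10^(82.4/10) = 2.764e+09.
L_total = 10·log₁₀(2.764e+09) = 94.4 dB.

94.4 dB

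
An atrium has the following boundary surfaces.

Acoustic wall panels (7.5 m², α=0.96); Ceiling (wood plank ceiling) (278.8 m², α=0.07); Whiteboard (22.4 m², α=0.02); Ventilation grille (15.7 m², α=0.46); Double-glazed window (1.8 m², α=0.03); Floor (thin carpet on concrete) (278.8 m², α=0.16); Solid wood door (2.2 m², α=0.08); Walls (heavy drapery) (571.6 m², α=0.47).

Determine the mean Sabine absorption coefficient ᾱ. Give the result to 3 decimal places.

S = Σ Sᵢ = 7.5 + 278.8 + 22.4 + 15.7 + 1.8 + 278.8 + 2.2 + 571.6 = 1178.8 m².
A = 7.5*0.96 + 278.8*0.07 + 22.4*0.02 + 15.7*0.46 + 1.8*0.03 + 278.8*0.16 + 2.2*0.08 + 571.6*0.47 = 347.876 sabins.
ᾱ = A/S = 0.295.

0.295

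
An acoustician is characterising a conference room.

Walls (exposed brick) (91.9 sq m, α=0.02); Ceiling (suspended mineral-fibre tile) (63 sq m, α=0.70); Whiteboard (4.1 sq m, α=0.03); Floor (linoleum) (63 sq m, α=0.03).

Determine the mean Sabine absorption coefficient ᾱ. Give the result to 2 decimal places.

S = Σ Sᵢ = 91.9 + 63 + 4.1 + 63 = 222.0 sq m.
Weighted sum Σ Sα = 47.951.
ᾱ = 47.951 / 222.0 = 0.22.

0.22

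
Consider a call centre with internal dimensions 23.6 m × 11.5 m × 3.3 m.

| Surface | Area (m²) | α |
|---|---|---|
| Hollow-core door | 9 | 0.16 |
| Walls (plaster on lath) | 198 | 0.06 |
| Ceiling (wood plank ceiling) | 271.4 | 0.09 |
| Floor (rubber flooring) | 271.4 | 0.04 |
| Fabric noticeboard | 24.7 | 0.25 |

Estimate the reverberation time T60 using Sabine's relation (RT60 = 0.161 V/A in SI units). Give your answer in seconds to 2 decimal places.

Equivalent absorption area: A = 9*0.16 + 198*0.06 + 271.4*0.09 + 271.4*0.04 + 24.7*0.25 = 54.777 m².
V = 23.6·11.5·3.3 = 895.62 m³.
Sabine: RT60 = 0.161 × 895.62 / 54.777 = 2.63 s.

2.63 s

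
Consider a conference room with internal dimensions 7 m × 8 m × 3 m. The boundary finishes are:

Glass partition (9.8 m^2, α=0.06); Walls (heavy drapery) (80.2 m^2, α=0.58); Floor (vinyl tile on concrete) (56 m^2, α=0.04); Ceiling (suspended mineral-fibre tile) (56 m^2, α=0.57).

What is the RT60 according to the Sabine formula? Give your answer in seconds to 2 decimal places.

Summing Sᵢαᵢ: 0.588 + 46.516 + 2.240 + 31.920 → A = 81.264 sabins.
V = 7·8·3 = 168 m³.
RT60 = 0.161 · V / A = 0.161 × 168 / 81.264 = 0.33 s.

0.33 sec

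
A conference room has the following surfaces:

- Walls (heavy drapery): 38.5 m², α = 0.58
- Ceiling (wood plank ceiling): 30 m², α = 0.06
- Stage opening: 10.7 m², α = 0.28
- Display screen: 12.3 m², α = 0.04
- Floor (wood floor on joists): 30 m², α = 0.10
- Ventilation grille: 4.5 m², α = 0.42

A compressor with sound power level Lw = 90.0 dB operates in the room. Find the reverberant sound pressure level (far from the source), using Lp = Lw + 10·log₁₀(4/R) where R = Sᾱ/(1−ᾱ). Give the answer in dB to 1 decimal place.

A = 32.508 sabins; S = 126.0 m².
ᾱ = 32.508/126.0 = 0.2580; R = Sᾱ/(1−ᾱ) = 32.508/(1−0.2580) = 43.811 m².
Lp = 90.0 + 10·log₁₀(4/43.811) = 90.0 + (-10.40) = 79.6 dB.

79.6 dB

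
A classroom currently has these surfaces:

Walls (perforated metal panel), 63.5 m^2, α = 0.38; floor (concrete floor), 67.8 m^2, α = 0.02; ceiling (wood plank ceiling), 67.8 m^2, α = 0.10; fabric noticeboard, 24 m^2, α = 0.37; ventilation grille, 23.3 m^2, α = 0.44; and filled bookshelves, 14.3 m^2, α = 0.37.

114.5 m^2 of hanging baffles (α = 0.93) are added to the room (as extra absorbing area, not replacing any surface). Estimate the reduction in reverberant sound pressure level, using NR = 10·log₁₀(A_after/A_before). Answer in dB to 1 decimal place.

4.6 dB

A_before = Σ Sᵢαᵢ = 63.5×0.38 + 67.8×0.02 + 67.8×0.10 + 24×0.37 + 23.3×0.44 + 14.3×0.37 = 56.689 sabins.
Treatment contributes 114.5·0.93 = 106.485 sabins.
A_after = 56.689 + 106.485 = 163.174 sabins.
NR = 10·log₁₀(163.174/56.689) = 4.6 dB.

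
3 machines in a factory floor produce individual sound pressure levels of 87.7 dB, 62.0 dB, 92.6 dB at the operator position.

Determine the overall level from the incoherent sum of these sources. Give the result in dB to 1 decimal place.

Sum in the linear (power) domain: Σ 10^(Lᵢ/10) = 10^(87.7/10) + 10^(62.0/10) + 10^(92.6/10) = 2.41e+09.
Back to dB: 10·log₁₀ Σ = 93.8 dB.

93.8 dB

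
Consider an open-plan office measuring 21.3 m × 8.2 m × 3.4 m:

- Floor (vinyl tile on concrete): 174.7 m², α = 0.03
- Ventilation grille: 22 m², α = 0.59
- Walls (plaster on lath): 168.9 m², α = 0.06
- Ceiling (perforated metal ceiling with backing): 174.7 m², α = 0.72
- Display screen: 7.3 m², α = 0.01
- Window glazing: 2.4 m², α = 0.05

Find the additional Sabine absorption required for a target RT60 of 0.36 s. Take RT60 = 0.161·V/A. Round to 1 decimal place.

111.2 sabins

Equivalent absorption area: A₁ = 174.7·0.03 + 22·0.59 + 168.9·0.06 + 174.7·0.72 + 7.3·0.01 + 2.4·0.05 = 154.332 m².
For T = 0.36 s, need A₂ = 0.161·V/T = 0.161·593.844/0.36 = 265.580 sabins.
Additional absorption ΔA = 265.580 − 154.332 = 111.2 sabins.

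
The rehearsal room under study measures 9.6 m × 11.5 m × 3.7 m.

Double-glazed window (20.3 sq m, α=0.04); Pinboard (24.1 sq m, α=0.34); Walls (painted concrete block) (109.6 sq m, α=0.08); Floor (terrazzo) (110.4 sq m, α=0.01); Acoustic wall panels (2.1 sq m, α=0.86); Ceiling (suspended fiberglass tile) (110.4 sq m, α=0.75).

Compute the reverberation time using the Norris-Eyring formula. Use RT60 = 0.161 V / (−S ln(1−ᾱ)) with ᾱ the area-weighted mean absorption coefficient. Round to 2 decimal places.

0.54 s

S = Σ Sᵢ = 376.9 sq m.
Σ(Sᵢαᵢ) = 20.3×0.04 + 24.1×0.34 + 109.6×0.08 + 110.4×0.01 + 2.1×0.86 + 110.4×0.75 = 103.484.
ᾱ = 103.484 / 376.9 = 0.2746.
Eyring denominator: −S ln(1−ᾱ) = 120.997.
V = 9.6 × 11.5 × 3.7 = 408.48 m³.
T = 0.161·V/[−S·ln(1−ᾱ)] = 0.161·408.48/120.997 = 0.54 s.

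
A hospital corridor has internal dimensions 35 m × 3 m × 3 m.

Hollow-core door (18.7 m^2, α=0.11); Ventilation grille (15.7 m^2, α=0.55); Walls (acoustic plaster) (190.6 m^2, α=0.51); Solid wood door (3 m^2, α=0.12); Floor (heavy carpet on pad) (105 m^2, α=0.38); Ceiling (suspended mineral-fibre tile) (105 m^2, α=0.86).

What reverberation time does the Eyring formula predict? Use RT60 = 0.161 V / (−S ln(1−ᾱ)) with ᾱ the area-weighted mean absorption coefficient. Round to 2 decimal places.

S = Σ Sᵢ = 438.0 m^2.
Σ(Sᵢαᵢ) = 18.7×0.11 + 15.7×0.55 + 190.6×0.51 + 3×0.12 + 105×0.38 + 105×0.86 = 238.458.
Mean coefficient ᾱ = A/S = 0.5444.
Eyring denominator: −S ln(1−ᾱ) = 344.329.
V = 35 × 3 × 3 = 315 m³.
RT60 = 0.161 × 315 / 344.329 = 0.15 s.

0.15 s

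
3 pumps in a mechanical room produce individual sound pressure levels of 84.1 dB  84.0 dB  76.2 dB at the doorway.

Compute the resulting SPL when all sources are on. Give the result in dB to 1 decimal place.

Sum in the linear (power) domain: Σ 10^(Lᵢ/10) = 10^(84.1/10) + 10^(84.0/10) + 10^(76.2/10) = 5.499e+08.
Back to dB: 10·log₁₀ Σ = 87.4 dB.

87.4 dB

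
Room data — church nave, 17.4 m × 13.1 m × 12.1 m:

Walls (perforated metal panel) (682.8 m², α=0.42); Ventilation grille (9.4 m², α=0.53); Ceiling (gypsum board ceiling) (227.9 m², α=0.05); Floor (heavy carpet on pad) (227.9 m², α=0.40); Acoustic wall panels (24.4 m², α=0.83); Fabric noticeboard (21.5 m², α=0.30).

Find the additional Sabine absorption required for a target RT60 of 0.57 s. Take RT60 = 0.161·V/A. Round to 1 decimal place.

Summing Sᵢαᵢ: 286.776 + 4.982 + 11.395 + 91.160 + 20.252 + 6.450 → A₁ = 421.015 sabins.
For T = 0.57 s, need A₂ = 0.161·V/T = 0.161·2758.074/0.57 = 779.035 sabins.
ΔA = A₂ − A₁ = 779.035 − 421.015 = 358.0 sabins.

358.0 sabins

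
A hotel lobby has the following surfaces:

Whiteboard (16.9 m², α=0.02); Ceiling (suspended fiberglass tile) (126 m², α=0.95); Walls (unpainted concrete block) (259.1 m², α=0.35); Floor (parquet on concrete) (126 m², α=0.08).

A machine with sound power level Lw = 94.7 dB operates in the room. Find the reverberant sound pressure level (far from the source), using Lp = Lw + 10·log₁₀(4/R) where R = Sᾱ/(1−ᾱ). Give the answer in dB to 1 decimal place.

74.9 dB

Σ(Sᵢαᵢ) = 16.9×0.02 + 126×0.95 + 259.1×0.35 + 126×0.08 = 220.803; total area S = 528.0 m².
ᾱ = 0.4182, so room constant R = A/(1−ᾱ) = 379.517 m².
Lp = Lw + 10 log₁₀(4/R) = 94.7 -19.77 = 74.9 dB.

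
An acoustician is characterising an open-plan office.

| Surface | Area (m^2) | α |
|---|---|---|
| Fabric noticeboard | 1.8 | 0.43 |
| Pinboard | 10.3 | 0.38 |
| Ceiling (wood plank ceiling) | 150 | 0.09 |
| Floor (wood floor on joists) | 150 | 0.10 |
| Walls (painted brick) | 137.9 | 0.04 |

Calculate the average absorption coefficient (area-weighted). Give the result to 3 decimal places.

0.086

Total surface area S = 450.0 m^2.
Weighted sum Σ Sα = 38.704.
ᾱ = 38.704 / 450.0 = 0.086.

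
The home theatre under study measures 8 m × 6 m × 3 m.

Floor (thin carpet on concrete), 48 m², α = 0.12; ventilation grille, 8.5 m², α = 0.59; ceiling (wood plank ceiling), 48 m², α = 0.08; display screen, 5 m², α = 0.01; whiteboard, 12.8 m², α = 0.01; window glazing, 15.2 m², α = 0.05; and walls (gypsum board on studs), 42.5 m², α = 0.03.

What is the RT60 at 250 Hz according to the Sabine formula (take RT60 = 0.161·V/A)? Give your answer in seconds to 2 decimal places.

Total absorption A = 48·0.12 + 8.5·0.59 + 48·0.08 + 5·0.01 + 12.8·0.01 + 15.2·0.05 + 42.5·0.03
  = 5.760 + 5.015 + 3.840 + 0.050 + 0.128 + 0.760 + 1.275 = 16.828 m² sabins.
V = 8·6·3 = 144 m³.
T = 0.161 V/A = 0.161·144/16.828 = 1.38 s.

1.38 sec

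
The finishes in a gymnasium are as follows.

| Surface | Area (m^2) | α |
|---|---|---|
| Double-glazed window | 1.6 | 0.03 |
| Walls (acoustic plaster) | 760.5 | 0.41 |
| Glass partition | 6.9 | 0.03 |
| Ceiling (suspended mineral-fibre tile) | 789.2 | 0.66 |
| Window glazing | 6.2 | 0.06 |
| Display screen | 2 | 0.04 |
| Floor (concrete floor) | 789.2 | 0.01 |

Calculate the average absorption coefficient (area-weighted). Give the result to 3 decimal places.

S = Σ Sᵢ = 1.6 + 760.5 + 6.9 + 789.2 + 6.2 + 2 + 789.2 = 2355.6 m^2.
A = 1.6×0.03 + 760.5×0.41 + 6.9×0.03 + 789.2×0.66 + 6.2×0.06 + 2×0.04 + 789.2×0.01 = 841.276 sabins.
ᾱ = 841.276 / 2355.6 = 0.357.

0.357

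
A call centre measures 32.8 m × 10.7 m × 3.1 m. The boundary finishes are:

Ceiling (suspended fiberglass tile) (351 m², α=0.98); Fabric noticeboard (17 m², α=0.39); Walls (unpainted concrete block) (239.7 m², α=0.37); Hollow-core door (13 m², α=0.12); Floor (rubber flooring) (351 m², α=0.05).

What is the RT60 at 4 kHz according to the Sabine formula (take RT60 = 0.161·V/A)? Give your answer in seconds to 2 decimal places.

Equivalent absorption area: A = 351·0.98 + 17·0.39 + 239.7·0.37 + 13·0.12 + 351·0.05 = 458.409 m².
V = 32.8·10.7·3.1 = 1087.976 m³.
T = 0.161 V/A = 0.161·1087.976/458.409 = 0.38 s.

0.38 seconds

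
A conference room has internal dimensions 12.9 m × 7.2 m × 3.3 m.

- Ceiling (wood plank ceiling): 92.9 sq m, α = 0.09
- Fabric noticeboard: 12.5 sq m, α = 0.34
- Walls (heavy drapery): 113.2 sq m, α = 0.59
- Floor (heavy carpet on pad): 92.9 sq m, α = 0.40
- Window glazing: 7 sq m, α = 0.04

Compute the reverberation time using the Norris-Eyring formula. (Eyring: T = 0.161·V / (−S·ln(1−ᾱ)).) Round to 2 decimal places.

S = Σ Sᵢ = 318.5 sq m.
Σ(Sᵢαᵢ) = 92.9×0.09 + 12.5×0.34 + 113.2×0.59 + 92.9×0.40 + 7×0.04 = 116.839.
ᾱ = 116.839 / 318.5 = 0.3668.
Eyring denominator: −S ln(1−ᾱ) = 145.545.
V = 12.9 × 7.2 × 3.3 = 306.504 m³.
RT60 = 0.161 × 306.504 / 145.545 = 0.34 s.

0.34 s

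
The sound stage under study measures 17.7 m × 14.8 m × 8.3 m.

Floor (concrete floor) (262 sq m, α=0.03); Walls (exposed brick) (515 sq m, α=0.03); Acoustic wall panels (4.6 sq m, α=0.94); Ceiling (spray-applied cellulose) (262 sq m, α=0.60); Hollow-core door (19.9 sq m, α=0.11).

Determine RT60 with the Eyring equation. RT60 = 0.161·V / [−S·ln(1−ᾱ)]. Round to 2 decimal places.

Total surface area S = 262 + 515 + 4.6 + 262 + 19.9 = 1063.5 sq m.
Σ(Sᵢαᵢ) = 262·0.03 + 515·0.03 + 4.6·0.94 + 262·0.60 + 19.9·0.11 = 187.023.
Mean coefficient ᾱ = A/S = 0.1759.
Eyring denominator: −S ln(1−ᾱ) = 205.748.
V = 17.7 × 14.8 × 8.3 = 2174.268 m³.
T = 0.161·V/[−S·ln(1−ᾱ)] = 0.161·2174.268/205.748 = 1.70 s.

1.70 s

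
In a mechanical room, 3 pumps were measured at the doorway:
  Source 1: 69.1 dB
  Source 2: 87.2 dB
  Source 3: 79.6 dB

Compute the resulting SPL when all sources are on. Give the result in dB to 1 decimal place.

88.0 dB

Converting to relative power and adding: 10^(69.1/10) + 10^(87.2/10) + 10^(79.6/10) = 6.241e+08.
L_total = 10·log₁₀(6.241e+08) = 88.0 dB.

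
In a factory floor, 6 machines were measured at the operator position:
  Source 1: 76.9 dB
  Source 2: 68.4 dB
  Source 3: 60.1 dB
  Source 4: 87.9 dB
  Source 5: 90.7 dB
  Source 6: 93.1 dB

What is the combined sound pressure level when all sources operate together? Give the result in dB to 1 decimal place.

Converting to relative power and adding: 10^(76.9/10) + 10^(68.4/10) + 10^(60.1/10) + 10^(87.9/10) + 10^(90.7/10) + 10^(93.1/10) = 3.89e+09.
Combined level = 10 log₁₀(3.89e+09) = 95.9 dB.

95.9 dB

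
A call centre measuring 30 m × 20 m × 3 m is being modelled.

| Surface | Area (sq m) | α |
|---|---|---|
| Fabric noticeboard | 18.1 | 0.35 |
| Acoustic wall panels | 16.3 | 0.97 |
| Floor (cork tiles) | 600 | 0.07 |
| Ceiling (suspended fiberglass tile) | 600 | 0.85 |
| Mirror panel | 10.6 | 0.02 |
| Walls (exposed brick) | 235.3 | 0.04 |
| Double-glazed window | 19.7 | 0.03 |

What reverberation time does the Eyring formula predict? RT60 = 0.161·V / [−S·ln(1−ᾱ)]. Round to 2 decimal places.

Total surface area S = 18.1 + 16.3 + 600 + 600 + 10.6 + 235.3 + 19.7 = 1500.0 sq m.
Σ(Sᵢαᵢ) = 18.1·0.35 + 16.3·0.97 + 600·0.07 + 600·0.85 + 10.6·0.02 + 235.3·0.04 + 19.7·0.03 = 584.361.
ᾱ = 584.361 / 1500.0 = 0.3896.
−S·ln(1−ᾱ) = −1500.0 × ln(1 − 0.3896) = 740.461.
V = 30 × 20 × 3 = 1800 m³.
RT60 = 0.161 × 1800 / 740.461 = 0.39 s.

0.39 s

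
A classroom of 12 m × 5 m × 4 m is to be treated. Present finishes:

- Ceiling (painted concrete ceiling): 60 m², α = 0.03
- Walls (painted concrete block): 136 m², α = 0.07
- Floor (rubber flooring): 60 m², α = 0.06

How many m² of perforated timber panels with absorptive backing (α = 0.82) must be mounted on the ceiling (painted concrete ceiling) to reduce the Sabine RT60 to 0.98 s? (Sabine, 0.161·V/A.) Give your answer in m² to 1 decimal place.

Equivalent absorption area: A₁ = 60*0.03 + 136*0.07 + 60*0.06 = 14.920 m².
Required A₂ = 0.161·240/0.98 = 39.429 sabins.
Absorption to add: 39.429 − 14.920 = 24.509 sabins.
Each m² of panel replacing the ceiling (painted concrete ceiling) adds (0.82 − 0.03) = 0.79 sabins.
Area = ΔA/Δα = 24.509/0.79 = 31.0 m².

31.0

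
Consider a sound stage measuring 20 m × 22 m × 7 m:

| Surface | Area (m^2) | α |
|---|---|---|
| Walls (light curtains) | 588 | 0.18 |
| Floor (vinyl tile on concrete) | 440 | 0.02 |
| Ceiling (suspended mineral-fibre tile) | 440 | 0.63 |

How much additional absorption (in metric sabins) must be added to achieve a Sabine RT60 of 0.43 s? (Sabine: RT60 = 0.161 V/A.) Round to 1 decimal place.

Total absorption A₁ = 588*0.18 + 440*0.02 + 440*0.63
  = 105.840 + 8.800 + 277.200 = 391.840 m^2 sabins.
V = 3080 m³. Required absorption A₂ = 0.161 × 3080 / 0.43 = 1153.209 sabins.
Additional absorption ΔA = 1153.209 − 391.840 = 761.4 sabins.

761.4 sabins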